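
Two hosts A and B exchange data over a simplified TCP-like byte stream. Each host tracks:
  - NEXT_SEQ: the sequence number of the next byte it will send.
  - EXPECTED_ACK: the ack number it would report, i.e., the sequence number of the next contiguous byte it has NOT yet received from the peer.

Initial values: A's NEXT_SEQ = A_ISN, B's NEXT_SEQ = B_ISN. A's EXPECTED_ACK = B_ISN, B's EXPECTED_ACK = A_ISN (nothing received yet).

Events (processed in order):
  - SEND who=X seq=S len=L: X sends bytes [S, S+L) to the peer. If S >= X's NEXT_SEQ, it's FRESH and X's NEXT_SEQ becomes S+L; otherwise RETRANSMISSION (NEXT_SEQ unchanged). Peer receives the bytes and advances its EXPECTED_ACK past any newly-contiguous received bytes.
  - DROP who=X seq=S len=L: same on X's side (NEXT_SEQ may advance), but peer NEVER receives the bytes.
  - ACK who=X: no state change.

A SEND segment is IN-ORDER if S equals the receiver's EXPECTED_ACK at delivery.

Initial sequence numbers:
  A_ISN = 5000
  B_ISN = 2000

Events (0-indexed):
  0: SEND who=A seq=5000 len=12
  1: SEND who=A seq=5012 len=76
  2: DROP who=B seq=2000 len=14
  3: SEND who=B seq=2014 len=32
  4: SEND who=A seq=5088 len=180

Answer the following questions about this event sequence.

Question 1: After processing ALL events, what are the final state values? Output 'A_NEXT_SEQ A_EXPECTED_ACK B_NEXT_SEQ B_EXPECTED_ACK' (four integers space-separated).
Answer: 5268 2000 2046 5268

Derivation:
After event 0: A_seq=5012 A_ack=2000 B_seq=2000 B_ack=5012
After event 1: A_seq=5088 A_ack=2000 B_seq=2000 B_ack=5088
After event 2: A_seq=5088 A_ack=2000 B_seq=2014 B_ack=5088
After event 3: A_seq=5088 A_ack=2000 B_seq=2046 B_ack=5088
After event 4: A_seq=5268 A_ack=2000 B_seq=2046 B_ack=5268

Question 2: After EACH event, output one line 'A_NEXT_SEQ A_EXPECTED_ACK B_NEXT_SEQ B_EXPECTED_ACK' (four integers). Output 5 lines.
5012 2000 2000 5012
5088 2000 2000 5088
5088 2000 2014 5088
5088 2000 2046 5088
5268 2000 2046 5268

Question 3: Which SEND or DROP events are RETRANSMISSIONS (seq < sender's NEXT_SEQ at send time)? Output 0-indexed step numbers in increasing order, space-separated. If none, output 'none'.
Answer: none

Derivation:
Step 0: SEND seq=5000 -> fresh
Step 1: SEND seq=5012 -> fresh
Step 2: DROP seq=2000 -> fresh
Step 3: SEND seq=2014 -> fresh
Step 4: SEND seq=5088 -> fresh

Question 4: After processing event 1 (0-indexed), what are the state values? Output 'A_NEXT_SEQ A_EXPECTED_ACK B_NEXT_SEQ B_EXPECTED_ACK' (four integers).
After event 0: A_seq=5012 A_ack=2000 B_seq=2000 B_ack=5012
After event 1: A_seq=5088 A_ack=2000 B_seq=2000 B_ack=5088

5088 2000 2000 5088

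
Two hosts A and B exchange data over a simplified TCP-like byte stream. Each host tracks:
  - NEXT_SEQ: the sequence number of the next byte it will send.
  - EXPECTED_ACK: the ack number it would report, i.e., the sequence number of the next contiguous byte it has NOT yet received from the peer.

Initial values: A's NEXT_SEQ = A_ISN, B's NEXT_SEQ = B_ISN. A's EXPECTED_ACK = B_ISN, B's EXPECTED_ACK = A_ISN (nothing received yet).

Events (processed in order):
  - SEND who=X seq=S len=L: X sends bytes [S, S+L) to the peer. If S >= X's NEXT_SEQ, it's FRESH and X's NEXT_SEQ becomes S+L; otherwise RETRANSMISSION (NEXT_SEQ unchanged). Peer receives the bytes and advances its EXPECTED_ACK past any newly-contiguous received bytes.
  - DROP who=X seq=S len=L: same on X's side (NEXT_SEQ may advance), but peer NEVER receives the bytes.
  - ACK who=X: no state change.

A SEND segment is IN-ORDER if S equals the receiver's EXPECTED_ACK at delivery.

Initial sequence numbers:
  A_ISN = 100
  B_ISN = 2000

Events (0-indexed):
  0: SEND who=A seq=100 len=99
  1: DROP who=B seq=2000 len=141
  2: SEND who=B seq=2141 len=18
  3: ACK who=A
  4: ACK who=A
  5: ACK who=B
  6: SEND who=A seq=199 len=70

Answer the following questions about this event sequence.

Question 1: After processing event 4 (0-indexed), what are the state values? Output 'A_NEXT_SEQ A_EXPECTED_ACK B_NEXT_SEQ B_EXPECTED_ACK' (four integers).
After event 0: A_seq=199 A_ack=2000 B_seq=2000 B_ack=199
After event 1: A_seq=199 A_ack=2000 B_seq=2141 B_ack=199
After event 2: A_seq=199 A_ack=2000 B_seq=2159 B_ack=199
After event 3: A_seq=199 A_ack=2000 B_seq=2159 B_ack=199
After event 4: A_seq=199 A_ack=2000 B_seq=2159 B_ack=199

199 2000 2159 199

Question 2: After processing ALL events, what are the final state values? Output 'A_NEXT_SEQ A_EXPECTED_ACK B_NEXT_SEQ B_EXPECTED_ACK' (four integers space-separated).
Answer: 269 2000 2159 269

Derivation:
After event 0: A_seq=199 A_ack=2000 B_seq=2000 B_ack=199
After event 1: A_seq=199 A_ack=2000 B_seq=2141 B_ack=199
After event 2: A_seq=199 A_ack=2000 B_seq=2159 B_ack=199
After event 3: A_seq=199 A_ack=2000 B_seq=2159 B_ack=199
After event 4: A_seq=199 A_ack=2000 B_seq=2159 B_ack=199
After event 5: A_seq=199 A_ack=2000 B_seq=2159 B_ack=199
After event 6: A_seq=269 A_ack=2000 B_seq=2159 B_ack=269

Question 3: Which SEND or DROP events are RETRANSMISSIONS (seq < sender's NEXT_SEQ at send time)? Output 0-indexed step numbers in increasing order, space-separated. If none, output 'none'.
Step 0: SEND seq=100 -> fresh
Step 1: DROP seq=2000 -> fresh
Step 2: SEND seq=2141 -> fresh
Step 6: SEND seq=199 -> fresh

Answer: none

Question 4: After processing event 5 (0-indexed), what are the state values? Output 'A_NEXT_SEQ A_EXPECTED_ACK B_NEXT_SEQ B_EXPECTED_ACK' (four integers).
After event 0: A_seq=199 A_ack=2000 B_seq=2000 B_ack=199
After event 1: A_seq=199 A_ack=2000 B_seq=2141 B_ack=199
After event 2: A_seq=199 A_ack=2000 B_seq=2159 B_ack=199
After event 3: A_seq=199 A_ack=2000 B_seq=2159 B_ack=199
After event 4: A_seq=199 A_ack=2000 B_seq=2159 B_ack=199
After event 5: A_seq=199 A_ack=2000 B_seq=2159 B_ack=199

199 2000 2159 199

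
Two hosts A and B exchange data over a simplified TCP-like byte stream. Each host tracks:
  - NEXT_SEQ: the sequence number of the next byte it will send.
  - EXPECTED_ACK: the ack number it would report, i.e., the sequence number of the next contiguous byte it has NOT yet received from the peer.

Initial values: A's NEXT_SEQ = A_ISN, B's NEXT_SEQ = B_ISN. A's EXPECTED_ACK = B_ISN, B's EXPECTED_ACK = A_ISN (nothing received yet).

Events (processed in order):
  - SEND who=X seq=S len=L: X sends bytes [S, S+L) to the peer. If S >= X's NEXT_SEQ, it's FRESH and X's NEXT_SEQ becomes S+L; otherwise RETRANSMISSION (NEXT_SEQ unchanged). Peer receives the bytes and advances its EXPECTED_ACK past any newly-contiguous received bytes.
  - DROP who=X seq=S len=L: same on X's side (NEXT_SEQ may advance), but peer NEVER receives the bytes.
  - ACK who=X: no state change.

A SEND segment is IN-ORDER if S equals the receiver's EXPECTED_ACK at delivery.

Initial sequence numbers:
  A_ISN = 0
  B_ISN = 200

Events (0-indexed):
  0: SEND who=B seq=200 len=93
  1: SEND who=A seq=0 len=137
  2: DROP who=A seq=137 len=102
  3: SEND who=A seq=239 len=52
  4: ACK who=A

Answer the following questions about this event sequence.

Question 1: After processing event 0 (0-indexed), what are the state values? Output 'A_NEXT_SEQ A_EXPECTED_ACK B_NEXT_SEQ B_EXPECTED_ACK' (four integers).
After event 0: A_seq=0 A_ack=293 B_seq=293 B_ack=0

0 293 293 0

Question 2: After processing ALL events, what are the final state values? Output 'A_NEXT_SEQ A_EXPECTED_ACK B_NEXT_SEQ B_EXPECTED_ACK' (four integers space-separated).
After event 0: A_seq=0 A_ack=293 B_seq=293 B_ack=0
After event 1: A_seq=137 A_ack=293 B_seq=293 B_ack=137
After event 2: A_seq=239 A_ack=293 B_seq=293 B_ack=137
After event 3: A_seq=291 A_ack=293 B_seq=293 B_ack=137
After event 4: A_seq=291 A_ack=293 B_seq=293 B_ack=137

Answer: 291 293 293 137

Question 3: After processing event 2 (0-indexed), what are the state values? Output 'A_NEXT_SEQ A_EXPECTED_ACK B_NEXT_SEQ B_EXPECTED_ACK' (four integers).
After event 0: A_seq=0 A_ack=293 B_seq=293 B_ack=0
After event 1: A_seq=137 A_ack=293 B_seq=293 B_ack=137
After event 2: A_seq=239 A_ack=293 B_seq=293 B_ack=137

239 293 293 137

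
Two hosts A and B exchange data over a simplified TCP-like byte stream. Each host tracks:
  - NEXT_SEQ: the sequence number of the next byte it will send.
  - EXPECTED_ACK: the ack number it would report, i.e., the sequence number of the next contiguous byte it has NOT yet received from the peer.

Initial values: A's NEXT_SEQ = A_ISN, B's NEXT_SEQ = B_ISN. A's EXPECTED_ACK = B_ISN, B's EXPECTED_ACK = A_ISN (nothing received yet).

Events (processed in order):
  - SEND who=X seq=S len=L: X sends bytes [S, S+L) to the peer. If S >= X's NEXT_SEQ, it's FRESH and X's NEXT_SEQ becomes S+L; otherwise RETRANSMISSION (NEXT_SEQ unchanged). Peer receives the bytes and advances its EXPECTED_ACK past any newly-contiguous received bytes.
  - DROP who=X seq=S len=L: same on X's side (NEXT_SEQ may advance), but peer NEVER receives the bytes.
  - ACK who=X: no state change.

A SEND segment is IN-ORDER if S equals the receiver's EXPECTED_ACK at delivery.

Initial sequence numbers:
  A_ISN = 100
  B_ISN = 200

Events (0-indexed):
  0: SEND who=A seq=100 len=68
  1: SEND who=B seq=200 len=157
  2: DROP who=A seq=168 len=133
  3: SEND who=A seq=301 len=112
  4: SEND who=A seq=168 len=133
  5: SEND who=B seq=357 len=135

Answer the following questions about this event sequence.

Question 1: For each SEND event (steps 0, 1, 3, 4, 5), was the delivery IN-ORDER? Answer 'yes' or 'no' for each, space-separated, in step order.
Answer: yes yes no yes yes

Derivation:
Step 0: SEND seq=100 -> in-order
Step 1: SEND seq=200 -> in-order
Step 3: SEND seq=301 -> out-of-order
Step 4: SEND seq=168 -> in-order
Step 5: SEND seq=357 -> in-order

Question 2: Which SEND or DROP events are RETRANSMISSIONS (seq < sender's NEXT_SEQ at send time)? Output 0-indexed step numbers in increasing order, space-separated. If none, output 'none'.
Step 0: SEND seq=100 -> fresh
Step 1: SEND seq=200 -> fresh
Step 2: DROP seq=168 -> fresh
Step 3: SEND seq=301 -> fresh
Step 4: SEND seq=168 -> retransmit
Step 5: SEND seq=357 -> fresh

Answer: 4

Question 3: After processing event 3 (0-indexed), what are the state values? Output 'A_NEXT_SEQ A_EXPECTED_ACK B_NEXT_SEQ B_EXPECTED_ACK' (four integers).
After event 0: A_seq=168 A_ack=200 B_seq=200 B_ack=168
After event 1: A_seq=168 A_ack=357 B_seq=357 B_ack=168
After event 2: A_seq=301 A_ack=357 B_seq=357 B_ack=168
After event 3: A_seq=413 A_ack=357 B_seq=357 B_ack=168

413 357 357 168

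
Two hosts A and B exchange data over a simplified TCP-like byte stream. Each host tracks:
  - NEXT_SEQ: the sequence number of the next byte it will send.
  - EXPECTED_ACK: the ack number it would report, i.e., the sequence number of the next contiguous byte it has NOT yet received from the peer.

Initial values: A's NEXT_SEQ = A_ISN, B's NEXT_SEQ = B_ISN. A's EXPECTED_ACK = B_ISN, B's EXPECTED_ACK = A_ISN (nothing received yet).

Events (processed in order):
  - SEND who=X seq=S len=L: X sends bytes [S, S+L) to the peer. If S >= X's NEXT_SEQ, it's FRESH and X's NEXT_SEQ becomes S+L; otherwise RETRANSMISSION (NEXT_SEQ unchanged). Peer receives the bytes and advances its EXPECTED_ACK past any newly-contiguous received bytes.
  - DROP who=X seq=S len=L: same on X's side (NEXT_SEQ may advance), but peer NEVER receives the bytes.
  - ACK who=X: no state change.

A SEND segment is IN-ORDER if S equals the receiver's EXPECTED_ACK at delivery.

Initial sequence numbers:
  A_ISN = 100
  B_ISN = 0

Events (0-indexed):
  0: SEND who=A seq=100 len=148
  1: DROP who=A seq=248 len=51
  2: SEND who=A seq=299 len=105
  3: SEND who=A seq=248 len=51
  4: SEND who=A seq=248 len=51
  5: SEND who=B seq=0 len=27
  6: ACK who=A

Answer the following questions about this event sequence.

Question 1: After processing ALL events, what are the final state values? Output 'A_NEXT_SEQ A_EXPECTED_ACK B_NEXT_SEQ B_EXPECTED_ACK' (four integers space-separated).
After event 0: A_seq=248 A_ack=0 B_seq=0 B_ack=248
After event 1: A_seq=299 A_ack=0 B_seq=0 B_ack=248
After event 2: A_seq=404 A_ack=0 B_seq=0 B_ack=248
After event 3: A_seq=404 A_ack=0 B_seq=0 B_ack=404
After event 4: A_seq=404 A_ack=0 B_seq=0 B_ack=404
After event 5: A_seq=404 A_ack=27 B_seq=27 B_ack=404
After event 6: A_seq=404 A_ack=27 B_seq=27 B_ack=404

Answer: 404 27 27 404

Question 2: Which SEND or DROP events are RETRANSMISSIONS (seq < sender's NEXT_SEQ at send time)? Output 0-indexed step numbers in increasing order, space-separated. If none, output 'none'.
Answer: 3 4

Derivation:
Step 0: SEND seq=100 -> fresh
Step 1: DROP seq=248 -> fresh
Step 2: SEND seq=299 -> fresh
Step 3: SEND seq=248 -> retransmit
Step 4: SEND seq=248 -> retransmit
Step 5: SEND seq=0 -> fresh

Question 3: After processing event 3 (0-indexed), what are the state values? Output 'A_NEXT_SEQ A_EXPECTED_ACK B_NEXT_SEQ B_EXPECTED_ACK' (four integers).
After event 0: A_seq=248 A_ack=0 B_seq=0 B_ack=248
After event 1: A_seq=299 A_ack=0 B_seq=0 B_ack=248
After event 2: A_seq=404 A_ack=0 B_seq=0 B_ack=248
After event 3: A_seq=404 A_ack=0 B_seq=0 B_ack=404

404 0 0 404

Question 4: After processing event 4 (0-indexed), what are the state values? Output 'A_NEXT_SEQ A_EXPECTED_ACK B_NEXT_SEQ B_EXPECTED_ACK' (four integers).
After event 0: A_seq=248 A_ack=0 B_seq=0 B_ack=248
After event 1: A_seq=299 A_ack=0 B_seq=0 B_ack=248
After event 2: A_seq=404 A_ack=0 B_seq=0 B_ack=248
After event 3: A_seq=404 A_ack=0 B_seq=0 B_ack=404
After event 4: A_seq=404 A_ack=0 B_seq=0 B_ack=404

404 0 0 404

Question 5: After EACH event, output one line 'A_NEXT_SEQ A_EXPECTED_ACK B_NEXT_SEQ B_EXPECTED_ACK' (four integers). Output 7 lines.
248 0 0 248
299 0 0 248
404 0 0 248
404 0 0 404
404 0 0 404
404 27 27 404
404 27 27 404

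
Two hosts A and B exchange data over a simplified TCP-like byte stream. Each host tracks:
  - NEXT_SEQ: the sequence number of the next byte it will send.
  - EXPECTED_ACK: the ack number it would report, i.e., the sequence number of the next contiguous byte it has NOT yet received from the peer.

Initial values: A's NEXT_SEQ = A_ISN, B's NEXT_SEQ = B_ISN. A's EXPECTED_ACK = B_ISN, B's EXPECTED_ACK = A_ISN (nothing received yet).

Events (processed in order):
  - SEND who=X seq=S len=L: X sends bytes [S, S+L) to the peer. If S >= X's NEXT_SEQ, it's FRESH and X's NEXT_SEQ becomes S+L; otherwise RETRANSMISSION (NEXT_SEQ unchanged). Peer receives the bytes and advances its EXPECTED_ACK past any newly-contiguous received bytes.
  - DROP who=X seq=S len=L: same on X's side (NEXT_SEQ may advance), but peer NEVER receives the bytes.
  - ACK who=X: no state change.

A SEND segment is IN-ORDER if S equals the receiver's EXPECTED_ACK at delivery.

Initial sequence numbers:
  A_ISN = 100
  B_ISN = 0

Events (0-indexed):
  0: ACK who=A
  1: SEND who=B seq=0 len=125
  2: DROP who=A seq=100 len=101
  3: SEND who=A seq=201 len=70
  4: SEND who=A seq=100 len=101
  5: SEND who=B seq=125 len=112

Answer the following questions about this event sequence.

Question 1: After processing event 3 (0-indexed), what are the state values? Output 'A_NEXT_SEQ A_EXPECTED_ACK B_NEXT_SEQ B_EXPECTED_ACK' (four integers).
After event 0: A_seq=100 A_ack=0 B_seq=0 B_ack=100
After event 1: A_seq=100 A_ack=125 B_seq=125 B_ack=100
After event 2: A_seq=201 A_ack=125 B_seq=125 B_ack=100
After event 3: A_seq=271 A_ack=125 B_seq=125 B_ack=100

271 125 125 100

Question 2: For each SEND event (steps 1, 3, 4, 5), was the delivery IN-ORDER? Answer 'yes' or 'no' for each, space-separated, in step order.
Step 1: SEND seq=0 -> in-order
Step 3: SEND seq=201 -> out-of-order
Step 4: SEND seq=100 -> in-order
Step 5: SEND seq=125 -> in-order

Answer: yes no yes yes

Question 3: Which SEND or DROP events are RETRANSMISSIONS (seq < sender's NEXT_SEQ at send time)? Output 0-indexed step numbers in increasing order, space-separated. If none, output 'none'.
Answer: 4

Derivation:
Step 1: SEND seq=0 -> fresh
Step 2: DROP seq=100 -> fresh
Step 3: SEND seq=201 -> fresh
Step 4: SEND seq=100 -> retransmit
Step 5: SEND seq=125 -> fresh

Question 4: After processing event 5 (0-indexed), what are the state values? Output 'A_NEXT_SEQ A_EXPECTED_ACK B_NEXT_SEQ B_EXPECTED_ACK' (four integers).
After event 0: A_seq=100 A_ack=0 B_seq=0 B_ack=100
After event 1: A_seq=100 A_ack=125 B_seq=125 B_ack=100
After event 2: A_seq=201 A_ack=125 B_seq=125 B_ack=100
After event 3: A_seq=271 A_ack=125 B_seq=125 B_ack=100
After event 4: A_seq=271 A_ack=125 B_seq=125 B_ack=271
After event 5: A_seq=271 A_ack=237 B_seq=237 B_ack=271

271 237 237 271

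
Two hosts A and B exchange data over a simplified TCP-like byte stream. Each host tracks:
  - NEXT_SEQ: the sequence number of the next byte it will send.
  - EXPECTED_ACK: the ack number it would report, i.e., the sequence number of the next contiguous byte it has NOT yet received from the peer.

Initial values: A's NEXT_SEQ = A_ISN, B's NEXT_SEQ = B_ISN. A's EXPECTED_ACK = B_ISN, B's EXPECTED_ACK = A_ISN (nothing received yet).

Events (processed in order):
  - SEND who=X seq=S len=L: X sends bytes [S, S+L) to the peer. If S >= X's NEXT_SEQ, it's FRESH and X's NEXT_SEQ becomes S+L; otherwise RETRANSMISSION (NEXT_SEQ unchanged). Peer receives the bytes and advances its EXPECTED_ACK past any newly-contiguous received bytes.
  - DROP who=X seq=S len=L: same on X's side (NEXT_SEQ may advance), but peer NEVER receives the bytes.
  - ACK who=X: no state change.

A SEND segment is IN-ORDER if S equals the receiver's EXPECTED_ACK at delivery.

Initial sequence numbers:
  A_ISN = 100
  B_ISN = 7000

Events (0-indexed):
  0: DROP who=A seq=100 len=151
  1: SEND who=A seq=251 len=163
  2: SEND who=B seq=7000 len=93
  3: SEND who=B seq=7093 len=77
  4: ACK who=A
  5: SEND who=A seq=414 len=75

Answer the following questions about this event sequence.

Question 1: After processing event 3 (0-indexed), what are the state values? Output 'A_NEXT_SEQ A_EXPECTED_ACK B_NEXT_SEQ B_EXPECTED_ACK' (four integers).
After event 0: A_seq=251 A_ack=7000 B_seq=7000 B_ack=100
After event 1: A_seq=414 A_ack=7000 B_seq=7000 B_ack=100
After event 2: A_seq=414 A_ack=7093 B_seq=7093 B_ack=100
After event 3: A_seq=414 A_ack=7170 B_seq=7170 B_ack=100

414 7170 7170 100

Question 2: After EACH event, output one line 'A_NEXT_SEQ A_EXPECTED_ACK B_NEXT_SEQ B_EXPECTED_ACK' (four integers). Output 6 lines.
251 7000 7000 100
414 7000 7000 100
414 7093 7093 100
414 7170 7170 100
414 7170 7170 100
489 7170 7170 100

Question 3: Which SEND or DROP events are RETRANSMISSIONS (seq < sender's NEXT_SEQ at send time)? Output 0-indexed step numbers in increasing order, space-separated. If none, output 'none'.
Step 0: DROP seq=100 -> fresh
Step 1: SEND seq=251 -> fresh
Step 2: SEND seq=7000 -> fresh
Step 3: SEND seq=7093 -> fresh
Step 5: SEND seq=414 -> fresh

Answer: none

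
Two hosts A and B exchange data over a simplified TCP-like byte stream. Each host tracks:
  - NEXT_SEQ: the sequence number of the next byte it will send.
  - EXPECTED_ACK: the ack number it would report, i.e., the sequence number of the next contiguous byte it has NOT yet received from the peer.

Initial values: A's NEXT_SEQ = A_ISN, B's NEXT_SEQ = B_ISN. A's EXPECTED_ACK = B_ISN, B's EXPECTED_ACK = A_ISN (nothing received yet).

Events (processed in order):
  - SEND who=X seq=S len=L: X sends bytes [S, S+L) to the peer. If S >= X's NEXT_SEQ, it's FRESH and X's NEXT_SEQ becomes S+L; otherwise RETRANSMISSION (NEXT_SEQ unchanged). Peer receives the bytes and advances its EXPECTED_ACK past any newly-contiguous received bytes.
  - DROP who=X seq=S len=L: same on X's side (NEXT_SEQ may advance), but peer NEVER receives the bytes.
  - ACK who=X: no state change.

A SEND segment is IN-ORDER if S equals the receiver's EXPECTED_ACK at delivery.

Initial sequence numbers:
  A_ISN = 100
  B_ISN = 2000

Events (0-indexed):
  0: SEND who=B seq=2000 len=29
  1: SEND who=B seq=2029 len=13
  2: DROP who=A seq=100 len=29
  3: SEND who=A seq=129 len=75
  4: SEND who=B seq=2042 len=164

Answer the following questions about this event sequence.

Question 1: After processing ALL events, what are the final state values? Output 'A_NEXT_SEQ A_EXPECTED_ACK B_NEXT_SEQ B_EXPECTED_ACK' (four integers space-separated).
After event 0: A_seq=100 A_ack=2029 B_seq=2029 B_ack=100
After event 1: A_seq=100 A_ack=2042 B_seq=2042 B_ack=100
After event 2: A_seq=129 A_ack=2042 B_seq=2042 B_ack=100
After event 3: A_seq=204 A_ack=2042 B_seq=2042 B_ack=100
After event 4: A_seq=204 A_ack=2206 B_seq=2206 B_ack=100

Answer: 204 2206 2206 100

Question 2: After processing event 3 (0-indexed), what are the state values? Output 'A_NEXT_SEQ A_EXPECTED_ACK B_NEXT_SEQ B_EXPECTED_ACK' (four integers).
After event 0: A_seq=100 A_ack=2029 B_seq=2029 B_ack=100
After event 1: A_seq=100 A_ack=2042 B_seq=2042 B_ack=100
After event 2: A_seq=129 A_ack=2042 B_seq=2042 B_ack=100
After event 3: A_seq=204 A_ack=2042 B_seq=2042 B_ack=100

204 2042 2042 100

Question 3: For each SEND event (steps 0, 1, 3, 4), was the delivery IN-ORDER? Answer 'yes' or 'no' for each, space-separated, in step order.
Answer: yes yes no yes

Derivation:
Step 0: SEND seq=2000 -> in-order
Step 1: SEND seq=2029 -> in-order
Step 3: SEND seq=129 -> out-of-order
Step 4: SEND seq=2042 -> in-order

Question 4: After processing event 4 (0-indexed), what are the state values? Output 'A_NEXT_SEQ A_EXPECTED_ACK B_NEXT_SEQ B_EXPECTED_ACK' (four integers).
After event 0: A_seq=100 A_ack=2029 B_seq=2029 B_ack=100
After event 1: A_seq=100 A_ack=2042 B_seq=2042 B_ack=100
After event 2: A_seq=129 A_ack=2042 B_seq=2042 B_ack=100
After event 3: A_seq=204 A_ack=2042 B_seq=2042 B_ack=100
After event 4: A_seq=204 A_ack=2206 B_seq=2206 B_ack=100

204 2206 2206 100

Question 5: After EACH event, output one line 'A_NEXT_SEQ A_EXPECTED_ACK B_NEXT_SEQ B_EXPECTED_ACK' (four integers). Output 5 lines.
100 2029 2029 100
100 2042 2042 100
129 2042 2042 100
204 2042 2042 100
204 2206 2206 100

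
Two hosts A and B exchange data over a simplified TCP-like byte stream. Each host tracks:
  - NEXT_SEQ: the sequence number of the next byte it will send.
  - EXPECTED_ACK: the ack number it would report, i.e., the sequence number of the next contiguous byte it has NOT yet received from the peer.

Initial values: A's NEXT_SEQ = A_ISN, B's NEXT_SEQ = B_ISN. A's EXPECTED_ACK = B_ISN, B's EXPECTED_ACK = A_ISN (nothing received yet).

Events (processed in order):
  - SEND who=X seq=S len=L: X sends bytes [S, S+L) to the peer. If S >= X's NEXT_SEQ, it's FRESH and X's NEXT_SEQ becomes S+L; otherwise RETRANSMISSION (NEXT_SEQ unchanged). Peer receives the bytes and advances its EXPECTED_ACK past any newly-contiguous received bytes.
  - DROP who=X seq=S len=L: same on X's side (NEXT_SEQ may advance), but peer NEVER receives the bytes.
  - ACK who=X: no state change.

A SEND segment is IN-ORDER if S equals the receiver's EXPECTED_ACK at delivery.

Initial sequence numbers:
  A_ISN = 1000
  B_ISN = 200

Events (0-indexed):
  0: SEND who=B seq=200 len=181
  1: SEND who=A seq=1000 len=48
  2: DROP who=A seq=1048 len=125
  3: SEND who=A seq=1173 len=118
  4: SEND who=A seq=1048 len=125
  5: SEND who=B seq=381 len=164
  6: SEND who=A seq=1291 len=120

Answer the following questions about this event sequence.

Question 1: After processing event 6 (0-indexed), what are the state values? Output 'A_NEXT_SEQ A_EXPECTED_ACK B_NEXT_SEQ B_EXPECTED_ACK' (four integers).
After event 0: A_seq=1000 A_ack=381 B_seq=381 B_ack=1000
After event 1: A_seq=1048 A_ack=381 B_seq=381 B_ack=1048
After event 2: A_seq=1173 A_ack=381 B_seq=381 B_ack=1048
After event 3: A_seq=1291 A_ack=381 B_seq=381 B_ack=1048
After event 4: A_seq=1291 A_ack=381 B_seq=381 B_ack=1291
After event 5: A_seq=1291 A_ack=545 B_seq=545 B_ack=1291
After event 6: A_seq=1411 A_ack=545 B_seq=545 B_ack=1411

1411 545 545 1411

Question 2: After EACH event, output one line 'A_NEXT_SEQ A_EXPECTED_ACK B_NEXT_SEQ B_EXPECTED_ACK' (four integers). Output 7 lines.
1000 381 381 1000
1048 381 381 1048
1173 381 381 1048
1291 381 381 1048
1291 381 381 1291
1291 545 545 1291
1411 545 545 1411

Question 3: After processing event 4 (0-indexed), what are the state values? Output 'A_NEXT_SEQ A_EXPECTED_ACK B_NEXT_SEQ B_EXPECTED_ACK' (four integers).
After event 0: A_seq=1000 A_ack=381 B_seq=381 B_ack=1000
After event 1: A_seq=1048 A_ack=381 B_seq=381 B_ack=1048
After event 2: A_seq=1173 A_ack=381 B_seq=381 B_ack=1048
After event 3: A_seq=1291 A_ack=381 B_seq=381 B_ack=1048
After event 4: A_seq=1291 A_ack=381 B_seq=381 B_ack=1291

1291 381 381 1291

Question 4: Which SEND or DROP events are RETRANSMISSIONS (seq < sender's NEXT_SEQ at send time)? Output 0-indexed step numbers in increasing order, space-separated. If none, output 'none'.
Step 0: SEND seq=200 -> fresh
Step 1: SEND seq=1000 -> fresh
Step 2: DROP seq=1048 -> fresh
Step 3: SEND seq=1173 -> fresh
Step 4: SEND seq=1048 -> retransmit
Step 5: SEND seq=381 -> fresh
Step 6: SEND seq=1291 -> fresh

Answer: 4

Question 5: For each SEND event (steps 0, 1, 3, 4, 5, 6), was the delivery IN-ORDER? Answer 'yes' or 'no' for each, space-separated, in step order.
Step 0: SEND seq=200 -> in-order
Step 1: SEND seq=1000 -> in-order
Step 3: SEND seq=1173 -> out-of-order
Step 4: SEND seq=1048 -> in-order
Step 5: SEND seq=381 -> in-order
Step 6: SEND seq=1291 -> in-order

Answer: yes yes no yes yes yes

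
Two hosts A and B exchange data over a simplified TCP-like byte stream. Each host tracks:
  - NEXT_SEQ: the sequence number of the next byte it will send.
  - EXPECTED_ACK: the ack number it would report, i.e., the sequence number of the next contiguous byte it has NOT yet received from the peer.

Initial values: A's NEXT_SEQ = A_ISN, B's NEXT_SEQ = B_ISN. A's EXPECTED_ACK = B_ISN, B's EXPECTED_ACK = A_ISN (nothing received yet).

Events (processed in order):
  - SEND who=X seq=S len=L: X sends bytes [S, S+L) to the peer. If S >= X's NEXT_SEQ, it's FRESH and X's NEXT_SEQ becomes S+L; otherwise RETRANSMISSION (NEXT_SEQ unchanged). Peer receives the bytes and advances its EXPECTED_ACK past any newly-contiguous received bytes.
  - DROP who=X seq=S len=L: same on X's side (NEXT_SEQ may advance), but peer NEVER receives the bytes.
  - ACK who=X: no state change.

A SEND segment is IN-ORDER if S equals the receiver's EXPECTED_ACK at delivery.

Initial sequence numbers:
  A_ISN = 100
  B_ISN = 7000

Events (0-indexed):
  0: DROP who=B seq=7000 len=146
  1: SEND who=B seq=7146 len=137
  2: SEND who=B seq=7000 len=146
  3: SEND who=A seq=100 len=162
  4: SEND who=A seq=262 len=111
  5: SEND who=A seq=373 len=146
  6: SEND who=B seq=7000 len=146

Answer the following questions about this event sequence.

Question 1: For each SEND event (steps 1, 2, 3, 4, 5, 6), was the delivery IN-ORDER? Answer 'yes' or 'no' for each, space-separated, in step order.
Answer: no yes yes yes yes no

Derivation:
Step 1: SEND seq=7146 -> out-of-order
Step 2: SEND seq=7000 -> in-order
Step 3: SEND seq=100 -> in-order
Step 4: SEND seq=262 -> in-order
Step 5: SEND seq=373 -> in-order
Step 6: SEND seq=7000 -> out-of-order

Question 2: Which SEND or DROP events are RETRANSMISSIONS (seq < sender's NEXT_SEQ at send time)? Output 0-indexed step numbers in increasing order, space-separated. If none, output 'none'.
Step 0: DROP seq=7000 -> fresh
Step 1: SEND seq=7146 -> fresh
Step 2: SEND seq=7000 -> retransmit
Step 3: SEND seq=100 -> fresh
Step 4: SEND seq=262 -> fresh
Step 5: SEND seq=373 -> fresh
Step 6: SEND seq=7000 -> retransmit

Answer: 2 6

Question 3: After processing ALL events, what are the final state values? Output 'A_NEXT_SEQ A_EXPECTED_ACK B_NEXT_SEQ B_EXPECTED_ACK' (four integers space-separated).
After event 0: A_seq=100 A_ack=7000 B_seq=7146 B_ack=100
After event 1: A_seq=100 A_ack=7000 B_seq=7283 B_ack=100
After event 2: A_seq=100 A_ack=7283 B_seq=7283 B_ack=100
After event 3: A_seq=262 A_ack=7283 B_seq=7283 B_ack=262
After event 4: A_seq=373 A_ack=7283 B_seq=7283 B_ack=373
After event 5: A_seq=519 A_ack=7283 B_seq=7283 B_ack=519
After event 6: A_seq=519 A_ack=7283 B_seq=7283 B_ack=519

Answer: 519 7283 7283 519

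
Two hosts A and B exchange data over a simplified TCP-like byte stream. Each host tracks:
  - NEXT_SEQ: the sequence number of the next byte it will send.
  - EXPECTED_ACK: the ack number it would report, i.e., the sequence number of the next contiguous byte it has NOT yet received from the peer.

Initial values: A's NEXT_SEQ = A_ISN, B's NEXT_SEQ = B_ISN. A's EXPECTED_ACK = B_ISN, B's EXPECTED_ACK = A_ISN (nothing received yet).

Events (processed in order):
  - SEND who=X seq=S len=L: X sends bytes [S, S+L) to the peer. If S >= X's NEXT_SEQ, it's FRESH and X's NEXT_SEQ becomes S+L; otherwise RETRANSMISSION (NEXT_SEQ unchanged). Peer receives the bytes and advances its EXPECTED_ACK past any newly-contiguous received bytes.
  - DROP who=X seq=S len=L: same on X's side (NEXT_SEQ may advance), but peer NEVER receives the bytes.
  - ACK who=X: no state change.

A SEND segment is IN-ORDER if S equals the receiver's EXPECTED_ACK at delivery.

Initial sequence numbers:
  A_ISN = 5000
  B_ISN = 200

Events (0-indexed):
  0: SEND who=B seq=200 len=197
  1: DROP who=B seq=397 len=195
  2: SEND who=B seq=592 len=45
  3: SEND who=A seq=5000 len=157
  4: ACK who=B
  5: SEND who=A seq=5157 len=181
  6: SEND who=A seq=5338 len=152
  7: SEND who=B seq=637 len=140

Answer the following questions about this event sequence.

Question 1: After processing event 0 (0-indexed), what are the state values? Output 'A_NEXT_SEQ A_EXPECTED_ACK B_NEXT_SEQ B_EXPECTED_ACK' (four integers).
After event 0: A_seq=5000 A_ack=397 B_seq=397 B_ack=5000

5000 397 397 5000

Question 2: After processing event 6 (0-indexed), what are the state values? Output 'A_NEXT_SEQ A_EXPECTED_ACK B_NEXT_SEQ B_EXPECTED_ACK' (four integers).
After event 0: A_seq=5000 A_ack=397 B_seq=397 B_ack=5000
After event 1: A_seq=5000 A_ack=397 B_seq=592 B_ack=5000
After event 2: A_seq=5000 A_ack=397 B_seq=637 B_ack=5000
After event 3: A_seq=5157 A_ack=397 B_seq=637 B_ack=5157
After event 4: A_seq=5157 A_ack=397 B_seq=637 B_ack=5157
After event 5: A_seq=5338 A_ack=397 B_seq=637 B_ack=5338
After event 6: A_seq=5490 A_ack=397 B_seq=637 B_ack=5490

5490 397 637 5490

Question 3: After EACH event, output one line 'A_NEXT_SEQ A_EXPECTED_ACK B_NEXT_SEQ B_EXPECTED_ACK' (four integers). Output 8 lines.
5000 397 397 5000
5000 397 592 5000
5000 397 637 5000
5157 397 637 5157
5157 397 637 5157
5338 397 637 5338
5490 397 637 5490
5490 397 777 5490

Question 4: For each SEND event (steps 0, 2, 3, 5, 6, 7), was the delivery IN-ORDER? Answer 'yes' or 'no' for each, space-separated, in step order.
Step 0: SEND seq=200 -> in-order
Step 2: SEND seq=592 -> out-of-order
Step 3: SEND seq=5000 -> in-order
Step 5: SEND seq=5157 -> in-order
Step 6: SEND seq=5338 -> in-order
Step 7: SEND seq=637 -> out-of-order

Answer: yes no yes yes yes no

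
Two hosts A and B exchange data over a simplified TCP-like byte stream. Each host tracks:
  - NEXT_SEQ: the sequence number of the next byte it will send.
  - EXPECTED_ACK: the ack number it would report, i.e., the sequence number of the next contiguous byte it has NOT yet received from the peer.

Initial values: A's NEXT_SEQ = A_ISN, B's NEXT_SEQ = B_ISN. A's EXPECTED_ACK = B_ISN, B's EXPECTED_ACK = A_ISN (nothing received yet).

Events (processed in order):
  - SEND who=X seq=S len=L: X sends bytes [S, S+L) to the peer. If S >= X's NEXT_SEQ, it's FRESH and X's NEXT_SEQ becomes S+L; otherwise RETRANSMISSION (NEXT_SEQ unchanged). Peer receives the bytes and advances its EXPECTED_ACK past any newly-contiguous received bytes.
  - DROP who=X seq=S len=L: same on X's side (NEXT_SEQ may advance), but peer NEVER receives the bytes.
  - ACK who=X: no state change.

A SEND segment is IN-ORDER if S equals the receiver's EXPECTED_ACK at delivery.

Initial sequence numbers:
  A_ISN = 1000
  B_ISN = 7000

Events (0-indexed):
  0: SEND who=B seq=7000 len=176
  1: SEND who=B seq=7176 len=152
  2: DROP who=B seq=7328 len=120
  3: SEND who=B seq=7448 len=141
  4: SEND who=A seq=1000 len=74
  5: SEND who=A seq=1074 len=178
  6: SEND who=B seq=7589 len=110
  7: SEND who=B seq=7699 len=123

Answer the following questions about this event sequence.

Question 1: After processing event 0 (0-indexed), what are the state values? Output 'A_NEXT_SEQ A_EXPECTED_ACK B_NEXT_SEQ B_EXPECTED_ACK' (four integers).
After event 0: A_seq=1000 A_ack=7176 B_seq=7176 B_ack=1000

1000 7176 7176 1000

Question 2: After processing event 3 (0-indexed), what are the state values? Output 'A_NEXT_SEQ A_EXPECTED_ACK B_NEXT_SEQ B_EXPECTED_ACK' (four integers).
After event 0: A_seq=1000 A_ack=7176 B_seq=7176 B_ack=1000
After event 1: A_seq=1000 A_ack=7328 B_seq=7328 B_ack=1000
After event 2: A_seq=1000 A_ack=7328 B_seq=7448 B_ack=1000
After event 3: A_seq=1000 A_ack=7328 B_seq=7589 B_ack=1000

1000 7328 7589 1000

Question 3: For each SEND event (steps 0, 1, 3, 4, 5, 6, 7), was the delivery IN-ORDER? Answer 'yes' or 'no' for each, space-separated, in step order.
Answer: yes yes no yes yes no no

Derivation:
Step 0: SEND seq=7000 -> in-order
Step 1: SEND seq=7176 -> in-order
Step 3: SEND seq=7448 -> out-of-order
Step 4: SEND seq=1000 -> in-order
Step 5: SEND seq=1074 -> in-order
Step 6: SEND seq=7589 -> out-of-order
Step 7: SEND seq=7699 -> out-of-order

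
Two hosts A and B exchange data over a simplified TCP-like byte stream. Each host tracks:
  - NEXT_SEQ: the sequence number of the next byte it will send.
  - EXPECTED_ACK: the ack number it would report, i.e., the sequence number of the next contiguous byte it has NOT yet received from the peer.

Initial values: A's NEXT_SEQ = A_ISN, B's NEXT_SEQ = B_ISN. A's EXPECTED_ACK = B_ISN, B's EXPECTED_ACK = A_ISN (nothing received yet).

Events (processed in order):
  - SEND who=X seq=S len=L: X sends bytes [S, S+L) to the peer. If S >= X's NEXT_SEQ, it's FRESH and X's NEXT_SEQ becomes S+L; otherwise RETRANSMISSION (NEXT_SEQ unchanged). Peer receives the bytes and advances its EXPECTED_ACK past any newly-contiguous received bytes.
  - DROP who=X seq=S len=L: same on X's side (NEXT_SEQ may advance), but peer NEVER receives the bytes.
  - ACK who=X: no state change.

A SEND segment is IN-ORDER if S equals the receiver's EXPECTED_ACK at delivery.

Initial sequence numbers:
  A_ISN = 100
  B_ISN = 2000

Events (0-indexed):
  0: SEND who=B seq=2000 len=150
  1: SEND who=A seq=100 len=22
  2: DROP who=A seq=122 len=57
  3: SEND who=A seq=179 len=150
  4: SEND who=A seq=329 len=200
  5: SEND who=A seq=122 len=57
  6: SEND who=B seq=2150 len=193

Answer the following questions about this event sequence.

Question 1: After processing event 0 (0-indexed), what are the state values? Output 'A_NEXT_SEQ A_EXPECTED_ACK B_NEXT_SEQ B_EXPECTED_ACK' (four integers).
After event 0: A_seq=100 A_ack=2150 B_seq=2150 B_ack=100

100 2150 2150 100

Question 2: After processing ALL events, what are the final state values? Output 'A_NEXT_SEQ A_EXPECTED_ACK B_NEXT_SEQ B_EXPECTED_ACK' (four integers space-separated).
After event 0: A_seq=100 A_ack=2150 B_seq=2150 B_ack=100
After event 1: A_seq=122 A_ack=2150 B_seq=2150 B_ack=122
After event 2: A_seq=179 A_ack=2150 B_seq=2150 B_ack=122
After event 3: A_seq=329 A_ack=2150 B_seq=2150 B_ack=122
After event 4: A_seq=529 A_ack=2150 B_seq=2150 B_ack=122
After event 5: A_seq=529 A_ack=2150 B_seq=2150 B_ack=529
After event 6: A_seq=529 A_ack=2343 B_seq=2343 B_ack=529

Answer: 529 2343 2343 529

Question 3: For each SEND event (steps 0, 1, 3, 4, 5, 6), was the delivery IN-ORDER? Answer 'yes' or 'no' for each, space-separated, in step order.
Step 0: SEND seq=2000 -> in-order
Step 1: SEND seq=100 -> in-order
Step 3: SEND seq=179 -> out-of-order
Step 4: SEND seq=329 -> out-of-order
Step 5: SEND seq=122 -> in-order
Step 6: SEND seq=2150 -> in-order

Answer: yes yes no no yes yes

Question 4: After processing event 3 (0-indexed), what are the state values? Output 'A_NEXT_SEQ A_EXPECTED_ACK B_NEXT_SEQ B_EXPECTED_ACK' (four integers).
After event 0: A_seq=100 A_ack=2150 B_seq=2150 B_ack=100
After event 1: A_seq=122 A_ack=2150 B_seq=2150 B_ack=122
After event 2: A_seq=179 A_ack=2150 B_seq=2150 B_ack=122
After event 3: A_seq=329 A_ack=2150 B_seq=2150 B_ack=122

329 2150 2150 122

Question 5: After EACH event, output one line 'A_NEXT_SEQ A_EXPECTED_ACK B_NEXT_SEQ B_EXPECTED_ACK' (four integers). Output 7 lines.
100 2150 2150 100
122 2150 2150 122
179 2150 2150 122
329 2150 2150 122
529 2150 2150 122
529 2150 2150 529
529 2343 2343 529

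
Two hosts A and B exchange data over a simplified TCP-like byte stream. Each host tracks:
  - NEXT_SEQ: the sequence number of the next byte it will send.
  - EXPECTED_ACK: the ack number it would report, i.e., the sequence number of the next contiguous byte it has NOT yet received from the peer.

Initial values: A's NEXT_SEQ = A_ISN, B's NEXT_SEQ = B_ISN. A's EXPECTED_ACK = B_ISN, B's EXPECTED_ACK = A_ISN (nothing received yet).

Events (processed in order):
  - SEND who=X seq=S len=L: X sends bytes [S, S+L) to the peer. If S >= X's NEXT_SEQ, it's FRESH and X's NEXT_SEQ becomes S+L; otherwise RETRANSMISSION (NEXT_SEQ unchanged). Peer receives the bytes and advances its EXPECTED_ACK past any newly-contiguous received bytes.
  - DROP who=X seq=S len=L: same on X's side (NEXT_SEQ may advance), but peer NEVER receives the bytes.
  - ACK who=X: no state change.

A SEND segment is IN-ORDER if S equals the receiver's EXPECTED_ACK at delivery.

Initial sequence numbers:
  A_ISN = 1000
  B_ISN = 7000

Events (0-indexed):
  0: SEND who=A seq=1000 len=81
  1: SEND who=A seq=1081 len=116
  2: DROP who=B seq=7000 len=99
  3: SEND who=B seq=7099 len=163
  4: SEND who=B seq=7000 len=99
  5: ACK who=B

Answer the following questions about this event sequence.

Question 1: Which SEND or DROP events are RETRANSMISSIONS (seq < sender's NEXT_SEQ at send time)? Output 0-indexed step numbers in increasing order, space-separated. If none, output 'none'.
Answer: 4

Derivation:
Step 0: SEND seq=1000 -> fresh
Step 1: SEND seq=1081 -> fresh
Step 2: DROP seq=7000 -> fresh
Step 3: SEND seq=7099 -> fresh
Step 4: SEND seq=7000 -> retransmit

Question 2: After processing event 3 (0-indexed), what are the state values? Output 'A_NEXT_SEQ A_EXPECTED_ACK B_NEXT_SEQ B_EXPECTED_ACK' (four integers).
After event 0: A_seq=1081 A_ack=7000 B_seq=7000 B_ack=1081
After event 1: A_seq=1197 A_ack=7000 B_seq=7000 B_ack=1197
After event 2: A_seq=1197 A_ack=7000 B_seq=7099 B_ack=1197
After event 3: A_seq=1197 A_ack=7000 B_seq=7262 B_ack=1197

1197 7000 7262 1197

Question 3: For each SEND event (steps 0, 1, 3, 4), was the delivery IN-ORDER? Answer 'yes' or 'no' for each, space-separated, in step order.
Step 0: SEND seq=1000 -> in-order
Step 1: SEND seq=1081 -> in-order
Step 3: SEND seq=7099 -> out-of-order
Step 4: SEND seq=7000 -> in-order

Answer: yes yes no yes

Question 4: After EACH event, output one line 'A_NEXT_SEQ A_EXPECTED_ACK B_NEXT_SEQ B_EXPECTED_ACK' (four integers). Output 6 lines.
1081 7000 7000 1081
1197 7000 7000 1197
1197 7000 7099 1197
1197 7000 7262 1197
1197 7262 7262 1197
1197 7262 7262 1197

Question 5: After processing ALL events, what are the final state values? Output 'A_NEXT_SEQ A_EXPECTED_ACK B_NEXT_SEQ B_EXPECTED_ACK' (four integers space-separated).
After event 0: A_seq=1081 A_ack=7000 B_seq=7000 B_ack=1081
After event 1: A_seq=1197 A_ack=7000 B_seq=7000 B_ack=1197
After event 2: A_seq=1197 A_ack=7000 B_seq=7099 B_ack=1197
After event 3: A_seq=1197 A_ack=7000 B_seq=7262 B_ack=1197
After event 4: A_seq=1197 A_ack=7262 B_seq=7262 B_ack=1197
After event 5: A_seq=1197 A_ack=7262 B_seq=7262 B_ack=1197

Answer: 1197 7262 7262 1197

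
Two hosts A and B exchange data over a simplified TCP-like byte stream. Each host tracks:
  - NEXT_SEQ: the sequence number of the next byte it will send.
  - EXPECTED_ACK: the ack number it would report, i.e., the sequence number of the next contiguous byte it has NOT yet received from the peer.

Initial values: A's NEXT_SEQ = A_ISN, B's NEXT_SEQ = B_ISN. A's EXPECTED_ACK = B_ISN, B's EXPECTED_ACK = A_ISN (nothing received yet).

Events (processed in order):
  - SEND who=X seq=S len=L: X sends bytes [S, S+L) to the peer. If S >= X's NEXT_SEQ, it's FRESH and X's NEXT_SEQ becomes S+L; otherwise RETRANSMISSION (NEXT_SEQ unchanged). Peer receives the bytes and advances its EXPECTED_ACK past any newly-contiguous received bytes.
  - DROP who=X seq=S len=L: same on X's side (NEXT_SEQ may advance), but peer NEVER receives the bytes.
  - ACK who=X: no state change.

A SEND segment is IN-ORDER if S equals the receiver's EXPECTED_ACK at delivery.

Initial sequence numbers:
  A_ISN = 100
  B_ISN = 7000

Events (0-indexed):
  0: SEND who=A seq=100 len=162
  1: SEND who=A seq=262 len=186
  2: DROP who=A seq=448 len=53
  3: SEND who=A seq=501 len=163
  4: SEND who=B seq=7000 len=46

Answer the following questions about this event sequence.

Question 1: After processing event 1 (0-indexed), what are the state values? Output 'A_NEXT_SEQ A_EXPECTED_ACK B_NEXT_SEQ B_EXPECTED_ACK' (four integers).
After event 0: A_seq=262 A_ack=7000 B_seq=7000 B_ack=262
After event 1: A_seq=448 A_ack=7000 B_seq=7000 B_ack=448

448 7000 7000 448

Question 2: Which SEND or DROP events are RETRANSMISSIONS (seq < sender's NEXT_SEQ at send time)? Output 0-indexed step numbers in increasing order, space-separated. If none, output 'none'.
Answer: none

Derivation:
Step 0: SEND seq=100 -> fresh
Step 1: SEND seq=262 -> fresh
Step 2: DROP seq=448 -> fresh
Step 3: SEND seq=501 -> fresh
Step 4: SEND seq=7000 -> fresh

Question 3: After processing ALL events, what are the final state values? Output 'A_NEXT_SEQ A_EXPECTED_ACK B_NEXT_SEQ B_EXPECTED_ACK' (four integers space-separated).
Answer: 664 7046 7046 448

Derivation:
After event 0: A_seq=262 A_ack=7000 B_seq=7000 B_ack=262
After event 1: A_seq=448 A_ack=7000 B_seq=7000 B_ack=448
After event 2: A_seq=501 A_ack=7000 B_seq=7000 B_ack=448
After event 3: A_seq=664 A_ack=7000 B_seq=7000 B_ack=448
After event 4: A_seq=664 A_ack=7046 B_seq=7046 B_ack=448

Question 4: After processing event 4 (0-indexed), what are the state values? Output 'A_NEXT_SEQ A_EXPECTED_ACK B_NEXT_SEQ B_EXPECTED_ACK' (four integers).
After event 0: A_seq=262 A_ack=7000 B_seq=7000 B_ack=262
After event 1: A_seq=448 A_ack=7000 B_seq=7000 B_ack=448
After event 2: A_seq=501 A_ack=7000 B_seq=7000 B_ack=448
After event 3: A_seq=664 A_ack=7000 B_seq=7000 B_ack=448
After event 4: A_seq=664 A_ack=7046 B_seq=7046 B_ack=448

664 7046 7046 448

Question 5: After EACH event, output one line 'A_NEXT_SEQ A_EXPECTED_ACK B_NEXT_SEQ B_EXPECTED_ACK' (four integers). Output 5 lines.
262 7000 7000 262
448 7000 7000 448
501 7000 7000 448
664 7000 7000 448
664 7046 7046 448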